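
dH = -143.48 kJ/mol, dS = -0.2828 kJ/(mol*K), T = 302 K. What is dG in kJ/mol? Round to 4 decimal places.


Gibbs: dG = dH - T*dS (consistent units, dS already in kJ/(mol*K)).
T*dS = 302 * -0.2828 = -85.4056
dG = -143.48 - (-85.4056)
dG = -58.0744 kJ/mol, rounded to 4 dp:

-58.0744 kJ/mol


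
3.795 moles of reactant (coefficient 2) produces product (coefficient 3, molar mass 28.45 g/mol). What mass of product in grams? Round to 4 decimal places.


Use the coefficient ratio to convert reactant moles to product moles, then multiply by the product's molar mass.
moles_P = moles_R * (coeff_P / coeff_R) = 3.795 * (3/2) = 5.6925
mass_P = moles_P * M_P = 5.6925 * 28.45
mass_P = 161.951625 g, rounded to 4 dp:

161.9516 g


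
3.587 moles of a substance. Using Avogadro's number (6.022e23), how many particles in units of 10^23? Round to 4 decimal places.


N = n * NA, then divide by 1e23 for the requested units.
N / 1e23 = n * 6.022
N / 1e23 = 3.587 * 6.022
N / 1e23 = 21.600914, rounded to 4 dp:

21.6009


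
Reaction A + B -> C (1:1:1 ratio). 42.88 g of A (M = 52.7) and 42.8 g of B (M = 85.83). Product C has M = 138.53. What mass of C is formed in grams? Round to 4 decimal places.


Find moles of each reactant; the smaller value is the limiting reagent in a 1:1:1 reaction, so moles_C equals moles of the limiter.
n_A = mass_A / M_A = 42.88 / 52.7 = 0.813662 mol
n_B = mass_B / M_B = 42.8 / 85.83 = 0.49866 mol
Limiting reagent: B (smaller), n_limiting = 0.49866 mol
mass_C = n_limiting * M_C = 0.49866 * 138.53
mass_C = 69.0793698 g, rounded to 4 dp:

69.0794 g


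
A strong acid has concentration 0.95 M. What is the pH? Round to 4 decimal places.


A strong acid dissociates completely, so [H+] equals the given concentration.
pH = -log10([H+]) = -log10(0.95)
pH = 0.02227639, rounded to 4 dp:

0.0223


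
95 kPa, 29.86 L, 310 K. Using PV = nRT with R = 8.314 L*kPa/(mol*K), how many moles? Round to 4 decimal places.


PV = nRT, solve for n = PV / (RT).
PV = 95 * 29.86 = 2836.7
RT = 8.314 * 310 = 2577.34
n = 2836.7 / 2577.34
n = 1.10063088 mol, rounded to 4 dp:

1.1006 mol


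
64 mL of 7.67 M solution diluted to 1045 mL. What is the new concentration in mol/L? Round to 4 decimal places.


Dilution: M1*V1 = M2*V2, solve for M2.
M2 = M1*V1 / V2
M2 = 7.67 * 64 / 1045
M2 = 490.88 / 1045
M2 = 0.46974163 mol/L, rounded to 4 dp:

0.4697 mol/L


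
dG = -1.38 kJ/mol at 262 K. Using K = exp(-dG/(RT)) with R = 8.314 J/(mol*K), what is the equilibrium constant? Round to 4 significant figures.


dG is in kJ/mol; multiply by 1000 to match R in J/(mol*K).
RT = 8.314 * 262 = 2178.268 J/mol
exponent = -dG*1000 / (RT) = -(-1.38*1000) / 2178.268 = 0.63353086
K = exp(0.63353086)
K = 1.8842519, rounded to 4 significant figures:

1.884


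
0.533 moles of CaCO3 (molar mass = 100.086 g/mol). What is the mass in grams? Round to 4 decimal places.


mass = n * M
mass = 0.533 * 100.086
mass = 53.345838 g, rounded to 4 dp:

53.3458 g


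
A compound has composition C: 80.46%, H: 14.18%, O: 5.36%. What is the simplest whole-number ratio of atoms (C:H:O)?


Assume 100 g of compound, divide each mass% by atomic mass to get moles, then normalize by the smallest to get a raw atom ratio.
Moles per 100 g: C: 80.46/12.011 = 6.6989, H: 14.18/1.008 = 14.0675, O: 5.36/15.999 = 0.335
Raw ratio (divide by min = 0.335): C: 19.995, H: 41.99, O: 1.0
Multiply by 1 to clear fractions: C: 19.995 ~= 20, H: 41.99 ~= 42, O: 1.0 ~= 1
Reduce by GCD to get the simplest whole-number ratio:

20:42:1


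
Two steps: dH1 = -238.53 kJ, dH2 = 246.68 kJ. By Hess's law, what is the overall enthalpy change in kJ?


Hess's law: enthalpy is a state function, so add the step enthalpies.
dH_total = dH1 + dH2 = -238.53 + (246.68)
dH_total = 8.15 kJ:

8.15 kJ


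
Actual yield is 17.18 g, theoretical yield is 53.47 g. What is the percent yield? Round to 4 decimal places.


% yield = 100 * actual / theoretical
% yield = 100 * 17.18 / 53.47
% yield = 32.13016645 %, rounded to 4 dp:

32.1302 %


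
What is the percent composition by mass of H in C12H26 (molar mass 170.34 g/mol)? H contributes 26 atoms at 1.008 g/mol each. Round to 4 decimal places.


pct = 100 * (n_elem * M_elem) / M_total
mass_contribution = 26 * 1.008 = 26.208 g/mol
pct = 100 * 26.208 / 170.34
pct = 15.38569919 %, rounded to 4 dp:

15.3857 %


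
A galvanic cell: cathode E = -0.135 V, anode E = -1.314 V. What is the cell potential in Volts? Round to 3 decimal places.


Standard cell potential: E_cell = E_cathode - E_anode.
E_cell = -0.135 - (-1.314)
E_cell = 1.179 V, rounded to 3 dp:

1.179 V


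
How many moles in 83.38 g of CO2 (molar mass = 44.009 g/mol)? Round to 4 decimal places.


n = mass / M
n = 83.38 / 44.009
n = 1.89461247 mol, rounded to 4 dp:

1.8946 mol


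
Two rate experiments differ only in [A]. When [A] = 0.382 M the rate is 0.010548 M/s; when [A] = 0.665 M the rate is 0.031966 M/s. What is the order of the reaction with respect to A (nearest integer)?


Rate is proportional to [A]^n, so rate2/rate1 = ([A]2/[A]1)^n. Take logs to solve for n.
rate2/rate1 = 0.031966 / 0.010548 = 3.0305
[A]2/[A]1 = 0.665 / 0.382 = 1.7408
n = ln(3.0305) / ln(1.7408) = 2.0
Nearest integer order:

2


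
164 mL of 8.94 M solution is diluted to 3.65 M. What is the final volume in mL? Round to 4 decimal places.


Dilution: M1*V1 = M2*V2, solve for V2.
V2 = M1*V1 / M2
V2 = 8.94 * 164 / 3.65
V2 = 1466.16 / 3.65
V2 = 401.68767123 mL, rounded to 4 dp:

401.6877 mL


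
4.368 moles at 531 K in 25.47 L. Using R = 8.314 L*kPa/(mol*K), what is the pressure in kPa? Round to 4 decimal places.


PV = nRT, solve for P = nRT / V.
nRT = 4.368 * 8.314 * 531 = 19283.5581
P = 19283.5581 / 25.47
P = 757.1086808 kPa, rounded to 4 dp:

757.1087 kPa


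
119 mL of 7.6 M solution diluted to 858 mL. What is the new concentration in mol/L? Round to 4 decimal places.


Dilution: M1*V1 = M2*V2, solve for M2.
M2 = M1*V1 / V2
M2 = 7.6 * 119 / 858
M2 = 904.4 / 858
M2 = 1.05407925 mol/L, rounded to 4 dp:

1.0541 mol/L


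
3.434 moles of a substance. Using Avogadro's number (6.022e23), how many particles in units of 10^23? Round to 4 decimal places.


N = n * NA, then divide by 1e23 for the requested units.
N / 1e23 = n * 6.022
N / 1e23 = 3.434 * 6.022
N / 1e23 = 20.679548, rounded to 4 dp:

20.6795


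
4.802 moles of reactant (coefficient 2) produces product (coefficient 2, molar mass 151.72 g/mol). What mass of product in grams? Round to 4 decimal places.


Use the coefficient ratio to convert reactant moles to product moles, then multiply by the product's molar mass.
moles_P = moles_R * (coeff_P / coeff_R) = 4.802 * (2/2) = 4.802
mass_P = moles_P * M_P = 4.802 * 151.72
mass_P = 728.55944 g, rounded to 4 dp:

728.5594 g


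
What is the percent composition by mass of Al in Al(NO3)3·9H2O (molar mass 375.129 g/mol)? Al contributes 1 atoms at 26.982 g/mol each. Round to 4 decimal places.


pct = 100 * (n_elem * M_elem) / M_total
mass_contribution = 1 * 26.982 = 26.982 g/mol
pct = 100 * 26.982 / 375.129
pct = 7.1927257 %, rounded to 4 dp:

7.1927 %


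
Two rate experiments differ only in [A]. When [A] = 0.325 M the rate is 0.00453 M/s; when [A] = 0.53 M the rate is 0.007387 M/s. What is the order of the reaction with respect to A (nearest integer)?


Rate is proportional to [A]^n, so rate2/rate1 = ([A]2/[A]1)^n. Take logs to solve for n.
rate2/rate1 = 0.007387 / 0.00453 = 1.6307
[A]2/[A]1 = 0.53 / 0.325 = 1.6308
n = ln(1.6307) / ln(1.6308) = 1.0
Nearest integer order:

1


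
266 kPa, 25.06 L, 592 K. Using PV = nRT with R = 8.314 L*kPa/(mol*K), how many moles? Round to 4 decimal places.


PV = nRT, solve for n = PV / (RT).
PV = 266 * 25.06 = 6665.96
RT = 8.314 * 592 = 4921.888
n = 6665.96 / 4921.888
n = 1.3543502 mol, rounded to 4 dp:

1.3544 mol


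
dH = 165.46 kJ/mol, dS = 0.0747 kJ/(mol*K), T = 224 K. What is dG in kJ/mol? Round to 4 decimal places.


Gibbs: dG = dH - T*dS (consistent units, dS already in kJ/(mol*K)).
T*dS = 224 * 0.0747 = 16.7328
dG = 165.46 - (16.7328)
dG = 148.7272 kJ/mol, rounded to 4 dp:

148.7272 kJ/mol


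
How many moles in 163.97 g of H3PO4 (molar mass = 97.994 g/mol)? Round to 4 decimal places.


n = mass / M
n = 163.97 / 97.994
n = 1.67326571 mol, rounded to 4 dp:

1.6733 mol


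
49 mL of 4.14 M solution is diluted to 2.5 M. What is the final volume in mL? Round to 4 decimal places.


Dilution: M1*V1 = M2*V2, solve for V2.
V2 = M1*V1 / M2
V2 = 4.14 * 49 / 2.5
V2 = 202.86 / 2.5
V2 = 81.144 mL, rounded to 4 dp:

81.1440 mL


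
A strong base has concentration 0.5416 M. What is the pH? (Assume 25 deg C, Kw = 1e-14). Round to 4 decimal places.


A strong base dissociates completely, so [OH-] equals the given concentration.
pOH = -log10([OH-]) = -log10(0.5416) = 0.266321
pH = 14 - pOH = 14 - 0.266321
pH = 13.733679, rounded to 4 dp:

13.7337


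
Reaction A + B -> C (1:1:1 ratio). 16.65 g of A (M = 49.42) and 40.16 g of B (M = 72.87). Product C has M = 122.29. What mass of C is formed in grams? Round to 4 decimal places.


Find moles of each reactant; the smaller value is the limiting reagent in a 1:1:1 reaction, so moles_C equals moles of the limiter.
n_A = mass_A / M_A = 16.65 / 49.42 = 0.336908 mol
n_B = mass_B / M_B = 40.16 / 72.87 = 0.551118 mol
Limiting reagent: A (smaller), n_limiting = 0.336908 mol
mass_C = n_limiting * M_C = 0.336908 * 122.29
mass_C = 41.20047932 g, rounded to 4 dp:

41.2005 g


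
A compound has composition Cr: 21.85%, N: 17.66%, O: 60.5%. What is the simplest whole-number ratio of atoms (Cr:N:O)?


Assume 100 g of compound, divide each mass% by atomic mass to get moles, then normalize by the smallest to get a raw atom ratio.
Moles per 100 g: Cr: 21.85/51.996 = 0.4202, N: 17.66/14.007 = 1.2608, O: 60.5/15.999 = 3.7815
Raw ratio (divide by min = 0.4202): Cr: 1.0, N: 3.0, O: 8.999
Multiply by 1 to clear fractions: Cr: 1.0 ~= 1, N: 3.0 ~= 3, O: 8.999 ~= 9
Reduce by GCD to get the simplest whole-number ratio:

1:3:9


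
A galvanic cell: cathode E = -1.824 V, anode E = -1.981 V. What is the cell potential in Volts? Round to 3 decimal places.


Standard cell potential: E_cell = E_cathode - E_anode.
E_cell = -1.824 - (-1.981)
E_cell = 0.157 V, rounded to 3 dp:

0.157 V


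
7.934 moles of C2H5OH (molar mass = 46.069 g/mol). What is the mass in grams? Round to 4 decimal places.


mass = n * M
mass = 7.934 * 46.069
mass = 365.511446 g, rounded to 4 dp:

365.5114 g


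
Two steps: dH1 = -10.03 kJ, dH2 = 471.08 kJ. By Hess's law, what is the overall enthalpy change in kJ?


Hess's law: enthalpy is a state function, so add the step enthalpies.
dH_total = dH1 + dH2 = -10.03 + (471.08)
dH_total = 461.05 kJ:

461.05 kJ


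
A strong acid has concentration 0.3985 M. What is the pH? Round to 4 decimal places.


A strong acid dissociates completely, so [H+] equals the given concentration.
pH = -log10([H+]) = -log10(0.3985)
pH = 0.39957167, rounded to 4 dp:

0.3996


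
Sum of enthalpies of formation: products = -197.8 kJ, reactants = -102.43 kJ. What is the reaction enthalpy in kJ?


dH_rxn = sum(dH_f products) - sum(dH_f reactants)
dH_rxn = -197.8 - (-102.43)
dH_rxn = -95.37 kJ:

-95.37 kJ


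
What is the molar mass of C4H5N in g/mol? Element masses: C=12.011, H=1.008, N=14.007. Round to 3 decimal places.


M = sum(count * atomic_mass) over atoms.
M = 4*12.011 + 5*1.008 + 1*14.007
M = 48.044 + 5.04 + 14.007
M = 67.091 g/mol, rounded to 3 dp:

67.091 g/mol


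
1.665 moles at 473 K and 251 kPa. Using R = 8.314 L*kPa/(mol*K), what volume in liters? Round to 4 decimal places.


PV = nRT, solve for V = nRT / P.
nRT = 1.665 * 8.314 * 473 = 6547.6491
V = 6547.6491 / 251
V = 26.08625139 L, rounded to 4 dp:

26.0863 L


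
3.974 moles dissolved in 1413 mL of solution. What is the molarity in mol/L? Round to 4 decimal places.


Convert volume to liters: V_L = V_mL / 1000.
V_L = 1413 / 1000 = 1.413 L
M = n / V_L = 3.974 / 1.413
M = 2.81245577 mol/L, rounded to 4 dp:

2.8125 mol/L


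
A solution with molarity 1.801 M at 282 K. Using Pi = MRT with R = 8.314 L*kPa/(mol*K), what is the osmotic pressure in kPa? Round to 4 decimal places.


Osmotic pressure (van't Hoff): Pi = M*R*T.
RT = 8.314 * 282 = 2344.548
Pi = 1.801 * 2344.548
Pi = 4222.530948 kPa, rounded to 4 dp:

4222.5309 kPa


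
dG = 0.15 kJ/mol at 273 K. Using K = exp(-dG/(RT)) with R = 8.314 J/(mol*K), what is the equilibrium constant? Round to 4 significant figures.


dG is in kJ/mol; multiply by 1000 to match R in J/(mol*K).
RT = 8.314 * 273 = 2269.722 J/mol
exponent = -dG*1000 / (RT) = -(0.15*1000) / 2269.722 = -0.06608739
K = exp(-0.06608739)
K = 0.93604906, rounded to 4 significant figures:

0.9360


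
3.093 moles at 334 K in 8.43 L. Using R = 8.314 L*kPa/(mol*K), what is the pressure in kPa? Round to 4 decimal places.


PV = nRT, solve for P = nRT / V.
nRT = 3.093 * 8.314 * 334 = 8588.8775
P = 8588.8775 / 8.43
P = 1018.84667853 kPa, rounded to 4 dp:

1018.8467 kPa


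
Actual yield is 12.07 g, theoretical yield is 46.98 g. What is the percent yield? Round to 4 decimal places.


% yield = 100 * actual / theoretical
% yield = 100 * 12.07 / 46.98
% yield = 25.69178374 %, rounded to 4 dp:

25.6918 %


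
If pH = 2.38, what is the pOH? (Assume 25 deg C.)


At 25 deg C, pH + pOH = 14.
pOH = 14 - pH = 14 - 2.38
pOH = 11.62:

11.62


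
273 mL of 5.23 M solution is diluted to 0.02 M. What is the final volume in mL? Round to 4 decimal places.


Dilution: M1*V1 = M2*V2, solve for V2.
V2 = M1*V1 / M2
V2 = 5.23 * 273 / 0.02
V2 = 1427.79 / 0.02
V2 = 71389.5 mL, rounded to 4 dp:

71389.5000 mL


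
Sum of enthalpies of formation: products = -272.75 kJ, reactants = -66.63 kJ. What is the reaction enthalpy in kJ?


dH_rxn = sum(dH_f products) - sum(dH_f reactants)
dH_rxn = -272.75 - (-66.63)
dH_rxn = -206.12 kJ:

-206.12 kJ


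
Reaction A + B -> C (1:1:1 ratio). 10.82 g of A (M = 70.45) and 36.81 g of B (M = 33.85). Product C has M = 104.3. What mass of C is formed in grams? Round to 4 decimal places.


Find moles of each reactant; the smaller value is the limiting reagent in a 1:1:1 reaction, so moles_C equals moles of the limiter.
n_A = mass_A / M_A = 10.82 / 70.45 = 0.153584 mol
n_B = mass_B / M_B = 36.81 / 33.85 = 1.087445 mol
Limiting reagent: A (smaller), n_limiting = 0.153584 mol
mass_C = n_limiting * M_C = 0.153584 * 104.3
mass_C = 16.0188112 g, rounded to 4 dp:

16.0188 g


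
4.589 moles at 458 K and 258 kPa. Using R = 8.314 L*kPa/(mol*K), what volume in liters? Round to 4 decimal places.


PV = nRT, solve for V = nRT / P.
nRT = 4.589 * 8.314 * 458 = 17474.0493
V = 17474.0493 / 258
V = 67.72887326 L, rounded to 4 dp:

67.7289 L


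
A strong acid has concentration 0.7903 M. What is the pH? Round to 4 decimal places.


A strong acid dissociates completely, so [H+] equals the given concentration.
pH = -log10([H+]) = -log10(0.7903)
pH = 0.10220802, rounded to 4 dp:

0.1022


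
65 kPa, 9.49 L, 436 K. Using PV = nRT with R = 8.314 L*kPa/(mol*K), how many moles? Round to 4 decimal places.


PV = nRT, solve for n = PV / (RT).
PV = 65 * 9.49 = 616.85
RT = 8.314 * 436 = 3624.904
n = 616.85 / 3624.904
n = 0.17017002 mol, rounded to 4 dp:

0.1702 mol


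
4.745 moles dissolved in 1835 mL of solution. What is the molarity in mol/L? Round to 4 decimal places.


Convert volume to liters: V_L = V_mL / 1000.
V_L = 1835 / 1000 = 1.835 L
M = n / V_L = 4.745 / 1.835
M = 2.58583106 mol/L, rounded to 4 dp:

2.5858 mol/L


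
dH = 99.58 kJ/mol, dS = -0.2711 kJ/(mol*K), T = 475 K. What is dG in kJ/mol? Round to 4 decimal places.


Gibbs: dG = dH - T*dS (consistent units, dS already in kJ/(mol*K)).
T*dS = 475 * -0.2711 = -128.7725
dG = 99.58 - (-128.7725)
dG = 228.3525 kJ/mol, rounded to 4 dp:

228.3525 kJ/mol


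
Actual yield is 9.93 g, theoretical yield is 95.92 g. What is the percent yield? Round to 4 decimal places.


% yield = 100 * actual / theoretical
% yield = 100 * 9.93 / 95.92
% yield = 10.35237698 %, rounded to 4 dp:

10.3524 %


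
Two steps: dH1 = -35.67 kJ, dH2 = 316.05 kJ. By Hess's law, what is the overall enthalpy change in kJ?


Hess's law: enthalpy is a state function, so add the step enthalpies.
dH_total = dH1 + dH2 = -35.67 + (316.05)
dH_total = 280.38 kJ:

280.38 kJ


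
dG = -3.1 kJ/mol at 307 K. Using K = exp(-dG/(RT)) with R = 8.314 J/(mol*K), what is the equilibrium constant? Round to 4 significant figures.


dG is in kJ/mol; multiply by 1000 to match R in J/(mol*K).
RT = 8.314 * 307 = 2552.398 J/mol
exponent = -dG*1000 / (RT) = -(-3.1*1000) / 2552.398 = 1.21454413
K = exp(1.21454413)
K = 3.368758, rounded to 4 significant figures:

3.369


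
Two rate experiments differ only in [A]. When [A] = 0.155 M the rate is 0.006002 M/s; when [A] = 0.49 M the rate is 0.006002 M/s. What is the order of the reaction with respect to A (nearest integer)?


Rate is proportional to [A]^n, so rate2/rate1 = ([A]2/[A]1)^n. Take logs to solve for n.
rate2/rate1 = 0.006002 / 0.006002 = 1.0
[A]2/[A]1 = 0.49 / 0.155 = 3.1613
n = ln(1.0) / ln(3.1613) = 0.0
Nearest integer order:

0


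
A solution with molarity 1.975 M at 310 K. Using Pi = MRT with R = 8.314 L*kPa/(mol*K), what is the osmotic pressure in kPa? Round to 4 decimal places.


Osmotic pressure (van't Hoff): Pi = M*R*T.
RT = 8.314 * 310 = 2577.34
Pi = 1.975 * 2577.34
Pi = 5090.2465 kPa, rounded to 4 dp:

5090.2465 kPa


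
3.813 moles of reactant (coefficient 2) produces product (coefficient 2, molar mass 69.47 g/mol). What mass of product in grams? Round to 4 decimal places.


Use the coefficient ratio to convert reactant moles to product moles, then multiply by the product's molar mass.
moles_P = moles_R * (coeff_P / coeff_R) = 3.813 * (2/2) = 3.813
mass_P = moles_P * M_P = 3.813 * 69.47
mass_P = 264.88911 g, rounded to 4 dp:

264.8891 g


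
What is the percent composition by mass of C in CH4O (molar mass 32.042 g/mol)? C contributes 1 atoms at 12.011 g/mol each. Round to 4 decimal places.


pct = 100 * (n_elem * M_elem) / M_total
mass_contribution = 1 * 12.011 = 12.011 g/mol
pct = 100 * 12.011 / 32.042
pct = 37.48517571 %, rounded to 4 dp:

37.4852 %


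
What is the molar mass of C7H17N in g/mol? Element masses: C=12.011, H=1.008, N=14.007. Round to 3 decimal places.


M = sum(count * atomic_mass) over atoms.
M = 7*12.011 + 17*1.008 + 1*14.007
M = 84.077 + 17.136 + 14.007
M = 115.22 g/mol, rounded to 3 dp:

115.220 g/mol


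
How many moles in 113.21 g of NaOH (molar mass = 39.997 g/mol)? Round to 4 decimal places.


n = mass / M
n = 113.21 / 39.997
n = 2.83046228 mol, rounded to 4 dp:

2.8305 mol


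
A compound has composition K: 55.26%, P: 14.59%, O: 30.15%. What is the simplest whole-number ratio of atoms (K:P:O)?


Assume 100 g of compound, divide each mass% by atomic mass to get moles, then normalize by the smallest to get a raw atom ratio.
Moles per 100 g: K: 55.26/39.098 = 1.4134, P: 14.59/30.974 = 0.471, O: 30.15/15.999 = 1.8845
Raw ratio (divide by min = 0.471): K: 3.001, P: 1.0, O: 4.001
Multiply by 1 to clear fractions: K: 3.001 ~= 3, P: 1.0 ~= 1, O: 4.001 ~= 4
Reduce by GCD to get the simplest whole-number ratio:

3:1:4


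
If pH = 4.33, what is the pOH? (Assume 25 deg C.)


At 25 deg C, pH + pOH = 14.
pOH = 14 - pH = 14 - 4.33
pOH = 9.67:

9.67


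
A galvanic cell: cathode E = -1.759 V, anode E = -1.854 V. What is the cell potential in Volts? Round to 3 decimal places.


Standard cell potential: E_cell = E_cathode - E_anode.
E_cell = -1.759 - (-1.854)
E_cell = 0.095 V, rounded to 3 dp:

0.095 V


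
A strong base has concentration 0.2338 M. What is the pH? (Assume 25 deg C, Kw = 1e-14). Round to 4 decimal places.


A strong base dissociates completely, so [OH-] equals the given concentration.
pOH = -log10([OH-]) = -log10(0.2338) = 0.631155
pH = 14 - pOH = 14 - 0.631155
pH = 13.368845, rounded to 4 dp:

13.3688


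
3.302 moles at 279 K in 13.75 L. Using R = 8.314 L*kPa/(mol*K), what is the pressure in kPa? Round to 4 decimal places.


PV = nRT, solve for P = nRT / V.
nRT = 3.302 * 8.314 * 279 = 7659.339
P = 7659.339 / 13.75
P = 557.04283636 kPa, rounded to 4 dp:

557.0428 kPa


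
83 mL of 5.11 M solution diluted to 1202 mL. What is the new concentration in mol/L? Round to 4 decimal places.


Dilution: M1*V1 = M2*V2, solve for M2.
M2 = M1*V1 / V2
M2 = 5.11 * 83 / 1202
M2 = 424.13 / 1202
M2 = 0.35285358 mol/L, rounded to 4 dp:

0.3529 mol/L


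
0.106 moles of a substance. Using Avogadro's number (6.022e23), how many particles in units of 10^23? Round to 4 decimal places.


N = n * NA, then divide by 1e23 for the requested units.
N / 1e23 = n * 6.022
N / 1e23 = 0.106 * 6.022
N / 1e23 = 0.638332, rounded to 4 dp:

0.6383


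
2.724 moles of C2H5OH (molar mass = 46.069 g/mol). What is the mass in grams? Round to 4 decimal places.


mass = n * M
mass = 2.724 * 46.069
mass = 125.491956 g, rounded to 4 dp:

125.4920 g


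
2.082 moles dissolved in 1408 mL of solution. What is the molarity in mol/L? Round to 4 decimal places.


Convert volume to liters: V_L = V_mL / 1000.
V_L = 1408 / 1000 = 1.408 L
M = n / V_L = 2.082 / 1.408
M = 1.47869318 mol/L, rounded to 4 dp:

1.4787 mol/L


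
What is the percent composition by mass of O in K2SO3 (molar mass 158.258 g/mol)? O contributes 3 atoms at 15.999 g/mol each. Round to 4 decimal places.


pct = 100 * (n_elem * M_elem) / M_total
mass_contribution = 3 * 15.999 = 47.997 g/mol
pct = 100 * 47.997 / 158.258
pct = 30.32832463 %, rounded to 4 dp:

30.3283 %


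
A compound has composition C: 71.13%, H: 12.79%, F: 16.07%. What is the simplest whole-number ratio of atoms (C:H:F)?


Assume 100 g of compound, divide each mass% by atomic mass to get moles, then normalize by the smallest to get a raw atom ratio.
Moles per 100 g: C: 71.13/12.011 = 5.9221, H: 12.79/1.008 = 12.6885, F: 16.07/18.998 = 0.8459
Raw ratio (divide by min = 0.8459): C: 7.001, H: 15.0, F: 1.0
Multiply by 1 to clear fractions: C: 7.001 ~= 7, H: 15.0 ~= 15, F: 1.0 ~= 1
Reduce by GCD to get the simplest whole-number ratio:

7:15:1


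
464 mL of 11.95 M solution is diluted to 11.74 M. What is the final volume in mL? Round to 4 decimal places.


Dilution: M1*V1 = M2*V2, solve for V2.
V2 = M1*V1 / M2
V2 = 11.95 * 464 / 11.74
V2 = 5544.8 / 11.74
V2 = 472.29982964 mL, rounded to 4 dp:

472.2998 mL


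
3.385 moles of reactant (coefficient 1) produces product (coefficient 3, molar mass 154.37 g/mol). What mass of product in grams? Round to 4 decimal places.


Use the coefficient ratio to convert reactant moles to product moles, then multiply by the product's molar mass.
moles_P = moles_R * (coeff_P / coeff_R) = 3.385 * (3/1) = 10.155
mass_P = moles_P * M_P = 10.155 * 154.37
mass_P = 1567.62735 g, rounded to 4 dp:

1567.6274 g


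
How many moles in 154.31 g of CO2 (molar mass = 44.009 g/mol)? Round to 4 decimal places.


n = mass / M
n = 154.31 / 44.009
n = 3.50632825 mol, rounded to 4 dp:

3.5063 mol


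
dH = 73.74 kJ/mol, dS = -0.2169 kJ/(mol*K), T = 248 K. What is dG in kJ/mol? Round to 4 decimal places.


Gibbs: dG = dH - T*dS (consistent units, dS already in kJ/(mol*K)).
T*dS = 248 * -0.2169 = -53.7912
dG = 73.74 - (-53.7912)
dG = 127.5312 kJ/mol, rounded to 4 dp:

127.5312 kJ/mol


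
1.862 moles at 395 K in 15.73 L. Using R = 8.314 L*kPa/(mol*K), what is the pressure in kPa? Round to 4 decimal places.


PV = nRT, solve for P = nRT / V.
nRT = 1.862 * 8.314 * 395 = 6114.8639
P = 6114.8639 / 15.73
P = 388.73896376 kPa, rounded to 4 dp:

388.7390 kPa


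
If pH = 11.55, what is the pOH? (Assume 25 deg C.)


At 25 deg C, pH + pOH = 14.
pOH = 14 - pH = 14 - 11.55
pOH = 2.45:

2.45


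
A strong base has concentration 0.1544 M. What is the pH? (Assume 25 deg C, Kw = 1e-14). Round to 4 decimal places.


A strong base dissociates completely, so [OH-] equals the given concentration.
pOH = -log10([OH-]) = -log10(0.1544) = 0.811353
pH = 14 - pOH = 14 - 0.811353
pH = 13.188647, rounded to 4 dp:

13.1886


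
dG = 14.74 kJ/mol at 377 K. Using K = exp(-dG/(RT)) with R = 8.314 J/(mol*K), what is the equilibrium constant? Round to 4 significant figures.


dG is in kJ/mol; multiply by 1000 to match R in J/(mol*K).
RT = 8.314 * 377 = 3134.378 J/mol
exponent = -dG*1000 / (RT) = -(14.74*1000) / 3134.378 = -4.70268742
K = exp(-4.70268742)
K = 0.0090708671, rounded to 4 significant figures:

0.009071


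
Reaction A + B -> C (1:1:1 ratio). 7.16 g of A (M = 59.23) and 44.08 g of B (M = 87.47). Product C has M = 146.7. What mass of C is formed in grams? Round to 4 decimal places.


Find moles of each reactant; the smaller value is the limiting reagent in a 1:1:1 reaction, so moles_C equals moles of the limiter.
n_A = mass_A / M_A = 7.16 / 59.23 = 0.120885 mol
n_B = mass_B / M_B = 44.08 / 87.47 = 0.503944 mol
Limiting reagent: A (smaller), n_limiting = 0.120885 mol
mass_C = n_limiting * M_C = 0.120885 * 146.7
mass_C = 17.7338295 g, rounded to 4 dp:

17.7338 g


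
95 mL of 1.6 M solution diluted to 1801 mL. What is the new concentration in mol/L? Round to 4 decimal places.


Dilution: M1*V1 = M2*V2, solve for M2.
M2 = M1*V1 / V2
M2 = 1.6 * 95 / 1801
M2 = 152.0 / 1801
M2 = 0.08439756 mol/L, rounded to 4 dp:

0.0844 mol/L


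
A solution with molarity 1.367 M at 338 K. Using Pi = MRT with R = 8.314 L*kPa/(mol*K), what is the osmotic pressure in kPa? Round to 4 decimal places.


Osmotic pressure (van't Hoff): Pi = M*R*T.
RT = 8.314 * 338 = 2810.132
Pi = 1.367 * 2810.132
Pi = 3841.450444 kPa, rounded to 4 dp:

3841.4504 kPa


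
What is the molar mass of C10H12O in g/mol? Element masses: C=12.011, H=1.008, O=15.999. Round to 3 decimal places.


M = sum(count * atomic_mass) over atoms.
M = 10*12.011 + 12*1.008 + 1*15.999
M = 120.11 + 12.096 + 15.999
M = 148.205 g/mol, rounded to 3 dp:

148.205 g/mol


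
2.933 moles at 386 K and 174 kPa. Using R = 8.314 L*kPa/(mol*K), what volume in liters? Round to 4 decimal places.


PV = nRT, solve for V = nRT / P.
nRT = 2.933 * 8.314 * 386 = 9412.5953
V = 9412.5953 / 174
V = 54.09537529 L, rounded to 4 dp:

54.0954 L


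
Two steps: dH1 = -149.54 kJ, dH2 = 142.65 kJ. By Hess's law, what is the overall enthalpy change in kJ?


Hess's law: enthalpy is a state function, so add the step enthalpies.
dH_total = dH1 + dH2 = -149.54 + (142.65)
dH_total = -6.89 kJ:

-6.89 kJ


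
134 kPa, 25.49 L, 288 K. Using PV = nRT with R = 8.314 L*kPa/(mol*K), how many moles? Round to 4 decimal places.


PV = nRT, solve for n = PV / (RT).
PV = 134 * 25.49 = 3415.66
RT = 8.314 * 288 = 2394.432
n = 3415.66 / 2394.432
n = 1.42650115 mol, rounded to 4 dp:

1.4265 mol


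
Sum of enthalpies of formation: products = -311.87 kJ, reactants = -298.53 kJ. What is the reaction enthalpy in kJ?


dH_rxn = sum(dH_f products) - sum(dH_f reactants)
dH_rxn = -311.87 - (-298.53)
dH_rxn = -13.34 kJ:

-13.34 kJ


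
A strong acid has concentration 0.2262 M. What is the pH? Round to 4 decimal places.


A strong acid dissociates completely, so [H+] equals the given concentration.
pH = -log10([H+]) = -log10(0.2262)
pH = 0.6455074, rounded to 4 dp:

0.6455


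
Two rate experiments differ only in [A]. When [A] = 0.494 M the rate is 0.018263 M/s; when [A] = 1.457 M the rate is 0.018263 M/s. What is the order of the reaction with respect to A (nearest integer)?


Rate is proportional to [A]^n, so rate2/rate1 = ([A]2/[A]1)^n. Take logs to solve for n.
rate2/rate1 = 0.018263 / 0.018263 = 1.0
[A]2/[A]1 = 1.457 / 0.494 = 2.9494
n = ln(1.0) / ln(2.9494) = 0.0
Nearest integer order:

0


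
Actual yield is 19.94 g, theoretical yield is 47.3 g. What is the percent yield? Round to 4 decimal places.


% yield = 100 * actual / theoretical
% yield = 100 * 19.94 / 47.3
% yield = 42.1564482 %, rounded to 4 dp:

42.1564 %


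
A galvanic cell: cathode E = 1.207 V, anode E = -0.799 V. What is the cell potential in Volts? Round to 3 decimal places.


Standard cell potential: E_cell = E_cathode - E_anode.
E_cell = 1.207 - (-0.799)
E_cell = 2.006 V, rounded to 3 dp:

2.006 V


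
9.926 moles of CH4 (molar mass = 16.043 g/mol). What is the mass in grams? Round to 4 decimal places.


mass = n * M
mass = 9.926 * 16.043
mass = 159.242818 g, rounded to 4 dp:

159.2428 g


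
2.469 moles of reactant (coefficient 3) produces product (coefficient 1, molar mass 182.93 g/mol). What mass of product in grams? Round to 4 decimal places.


Use the coefficient ratio to convert reactant moles to product moles, then multiply by the product's molar mass.
moles_P = moles_R * (coeff_P / coeff_R) = 2.469 * (1/3) = 0.823
mass_P = moles_P * M_P = 0.823 * 182.93
mass_P = 150.55139 g, rounded to 4 dp:

150.5514 g


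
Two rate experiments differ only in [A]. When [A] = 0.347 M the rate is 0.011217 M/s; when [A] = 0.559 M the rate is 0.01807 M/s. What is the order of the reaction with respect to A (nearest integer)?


Rate is proportional to [A]^n, so rate2/rate1 = ([A]2/[A]1)^n. Take logs to solve for n.
rate2/rate1 = 0.01807 / 0.011217 = 1.6109
[A]2/[A]1 = 0.559 / 0.347 = 1.611
n = ln(1.6109) / ln(1.611) = 1.0
Nearest integer order:

1


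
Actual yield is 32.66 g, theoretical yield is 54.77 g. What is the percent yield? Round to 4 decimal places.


% yield = 100 * actual / theoretical
% yield = 100 * 32.66 / 54.77
% yield = 59.63118496 %, rounded to 4 dp:

59.6312 %


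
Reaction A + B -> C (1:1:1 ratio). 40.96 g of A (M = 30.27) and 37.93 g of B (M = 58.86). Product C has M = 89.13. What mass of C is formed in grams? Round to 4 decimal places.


Find moles of each reactant; the smaller value is the limiting reagent in a 1:1:1 reaction, so moles_C equals moles of the limiter.
n_A = mass_A / M_A = 40.96 / 30.27 = 1.353155 mol
n_B = mass_B / M_B = 37.93 / 58.86 = 0.64441 mol
Limiting reagent: B (smaller), n_limiting = 0.64441 mol
mass_C = n_limiting * M_C = 0.64441 * 89.13
mass_C = 57.4362633 g, rounded to 4 dp:

57.4363 g


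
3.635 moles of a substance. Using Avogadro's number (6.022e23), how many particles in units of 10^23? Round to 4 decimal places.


N = n * NA, then divide by 1e23 for the requested units.
N / 1e23 = n * 6.022
N / 1e23 = 3.635 * 6.022
N / 1e23 = 21.88997, rounded to 4 dp:

21.8900


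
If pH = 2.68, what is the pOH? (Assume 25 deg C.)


At 25 deg C, pH + pOH = 14.
pOH = 14 - pH = 14 - 2.68
pOH = 11.32:

11.32


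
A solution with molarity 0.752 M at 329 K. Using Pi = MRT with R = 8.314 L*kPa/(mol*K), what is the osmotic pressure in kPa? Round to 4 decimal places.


Osmotic pressure (van't Hoff): Pi = M*R*T.
RT = 8.314 * 329 = 2735.306
Pi = 0.752 * 2735.306
Pi = 2056.950112 kPa, rounded to 4 dp:

2056.9501 kPa


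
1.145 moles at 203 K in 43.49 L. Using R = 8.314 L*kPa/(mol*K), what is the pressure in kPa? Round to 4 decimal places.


PV = nRT, solve for P = nRT / V.
nRT = 1.145 * 8.314 * 203 = 1932.4646
P = 1932.4646 / 43.49
P = 44.43468843 kPa, rounded to 4 dp:

44.4347 kPa


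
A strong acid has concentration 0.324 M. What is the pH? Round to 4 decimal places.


A strong acid dissociates completely, so [H+] equals the given concentration.
pH = -log10([H+]) = -log10(0.324)
pH = 0.48945499, rounded to 4 dp:

0.4895


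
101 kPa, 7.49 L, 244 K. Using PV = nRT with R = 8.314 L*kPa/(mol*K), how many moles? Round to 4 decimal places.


PV = nRT, solve for n = PV / (RT).
PV = 101 * 7.49 = 756.49
RT = 8.314 * 244 = 2028.616
n = 756.49 / 2028.616
n = 0.37290941 mol, rounded to 4 dp:

0.3729 mol


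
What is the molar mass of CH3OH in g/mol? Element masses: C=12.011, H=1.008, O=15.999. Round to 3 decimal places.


M = sum(count * atomic_mass) over atoms.
M = 1*12.011 + 4*1.008 + 1*15.999
M = 12.011 + 4.032 + 15.999
M = 32.042 g/mol, rounded to 3 dp:

32.042 g/mol


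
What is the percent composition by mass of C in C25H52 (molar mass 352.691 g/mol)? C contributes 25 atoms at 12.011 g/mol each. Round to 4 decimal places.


pct = 100 * (n_elem * M_elem) / M_total
mass_contribution = 25 * 12.011 = 300.275 g/mol
pct = 100 * 300.275 / 352.691
pct = 85.13826551 %, rounded to 4 dp:

85.1383 %


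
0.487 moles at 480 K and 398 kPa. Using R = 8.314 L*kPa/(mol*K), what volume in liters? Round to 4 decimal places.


PV = nRT, solve for V = nRT / P.
nRT = 0.487 * 8.314 * 480 = 1943.4806
V = 1943.4806 / 398
V = 4.88311709 L, rounded to 4 dp:

4.8831 L


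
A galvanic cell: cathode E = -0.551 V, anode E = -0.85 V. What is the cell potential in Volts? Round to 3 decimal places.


Standard cell potential: E_cell = E_cathode - E_anode.
E_cell = -0.551 - (-0.85)
E_cell = 0.299 V, rounded to 3 dp:

0.299 V


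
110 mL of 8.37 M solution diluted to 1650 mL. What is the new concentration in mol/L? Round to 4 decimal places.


Dilution: M1*V1 = M2*V2, solve for M2.
M2 = M1*V1 / V2
M2 = 8.37 * 110 / 1650
M2 = 920.7 / 1650
M2 = 0.558 mol/L, rounded to 4 dp:

0.5580 mol/L


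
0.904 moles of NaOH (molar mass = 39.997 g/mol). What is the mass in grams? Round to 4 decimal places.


mass = n * M
mass = 0.904 * 39.997
mass = 36.157288 g, rounded to 4 dp:

36.1573 g


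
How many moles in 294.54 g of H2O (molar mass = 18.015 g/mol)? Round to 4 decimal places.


n = mass / M
n = 294.54 / 18.015
n = 16.34970858 mol, rounded to 4 dp:

16.3497 mol


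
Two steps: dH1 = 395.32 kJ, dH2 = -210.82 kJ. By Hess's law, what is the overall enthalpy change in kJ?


Hess's law: enthalpy is a state function, so add the step enthalpies.
dH_total = dH1 + dH2 = 395.32 + (-210.82)
dH_total = 184.5 kJ:

184.50 kJ


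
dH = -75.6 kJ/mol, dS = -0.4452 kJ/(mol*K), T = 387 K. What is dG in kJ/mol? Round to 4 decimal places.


Gibbs: dG = dH - T*dS (consistent units, dS already in kJ/(mol*K)).
T*dS = 387 * -0.4452 = -172.2924
dG = -75.6 - (-172.2924)
dG = 96.6924 kJ/mol, rounded to 4 dp:

96.6924 kJ/mol


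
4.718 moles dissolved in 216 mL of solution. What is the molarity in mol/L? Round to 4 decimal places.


Convert volume to liters: V_L = V_mL / 1000.
V_L = 216 / 1000 = 0.216 L
M = n / V_L = 4.718 / 0.216
M = 21.84259259 mol/L, rounded to 4 dp:

21.8426 mol/L


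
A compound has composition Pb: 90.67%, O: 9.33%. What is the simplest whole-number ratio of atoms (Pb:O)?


Assume 100 g of compound, divide each mass% by atomic mass to get moles, then normalize by the smallest to get a raw atom ratio.
Moles per 100 g: Pb: 90.67/207.2 = 0.4376, O: 9.33/15.999 = 0.5832
Raw ratio (divide by min = 0.4376): Pb: 1.0, O: 1.333
Multiply by 3 to clear fractions: Pb: 3.0 ~= 3, O: 3.998 ~= 4
Reduce by GCD to get the simplest whole-number ratio:

3:4


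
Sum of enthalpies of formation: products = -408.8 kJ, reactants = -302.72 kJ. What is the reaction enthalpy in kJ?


dH_rxn = sum(dH_f products) - sum(dH_f reactants)
dH_rxn = -408.8 - (-302.72)
dH_rxn = -106.08 kJ:

-106.08 kJ


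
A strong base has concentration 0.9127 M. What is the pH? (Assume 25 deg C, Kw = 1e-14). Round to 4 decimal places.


A strong base dissociates completely, so [OH-] equals the given concentration.
pOH = -log10([OH-]) = -log10(0.9127) = 0.039672
pH = 14 - pOH = 14 - 0.039672
pH = 13.960328, rounded to 4 dp:

13.9603


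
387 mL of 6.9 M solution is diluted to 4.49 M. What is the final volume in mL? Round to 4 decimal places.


Dilution: M1*V1 = M2*V2, solve for V2.
V2 = M1*V1 / M2
V2 = 6.9 * 387 / 4.49
V2 = 2670.3 / 4.49
V2 = 594.72160356 mL, rounded to 4 dp:

594.7216 mL


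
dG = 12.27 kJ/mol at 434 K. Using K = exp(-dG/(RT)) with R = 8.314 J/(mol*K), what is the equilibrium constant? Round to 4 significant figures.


dG is in kJ/mol; multiply by 1000 to match R in J/(mol*K).
RT = 8.314 * 434 = 3608.276 J/mol
exponent = -dG*1000 / (RT) = -(12.27*1000) / 3608.276 = -3.40051593
K = exp(-3.40051593)
K = 0.033356056, rounded to 4 significant figures:

0.03336


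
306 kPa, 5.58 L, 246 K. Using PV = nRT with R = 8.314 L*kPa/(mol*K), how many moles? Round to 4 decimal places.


PV = nRT, solve for n = PV / (RT).
PV = 306 * 5.58 = 1707.48
RT = 8.314 * 246 = 2045.244
n = 1707.48 / 2045.244
n = 0.83485393 mol, rounded to 4 dp:

0.8349 mol


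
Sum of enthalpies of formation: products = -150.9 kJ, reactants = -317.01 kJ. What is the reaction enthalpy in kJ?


dH_rxn = sum(dH_f products) - sum(dH_f reactants)
dH_rxn = -150.9 - (-317.01)
dH_rxn = 166.11 kJ:

166.11 kJ


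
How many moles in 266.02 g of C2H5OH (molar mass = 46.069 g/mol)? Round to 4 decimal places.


n = mass / M
n = 266.02 / 46.069
n = 5.77438191 mol, rounded to 4 dp:

5.7744 mol


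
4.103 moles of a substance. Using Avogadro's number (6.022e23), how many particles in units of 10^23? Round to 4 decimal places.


N = n * NA, then divide by 1e23 for the requested units.
N / 1e23 = n * 6.022
N / 1e23 = 4.103 * 6.022
N / 1e23 = 24.708266, rounded to 4 dp:

24.7083


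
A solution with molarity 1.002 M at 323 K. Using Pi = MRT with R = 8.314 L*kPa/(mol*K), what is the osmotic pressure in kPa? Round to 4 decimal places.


Osmotic pressure (van't Hoff): Pi = M*R*T.
RT = 8.314 * 323 = 2685.422
Pi = 1.002 * 2685.422
Pi = 2690.792844 kPa, rounded to 4 dp:

2690.7928 kPa


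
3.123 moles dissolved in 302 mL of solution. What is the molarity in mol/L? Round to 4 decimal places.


Convert volume to liters: V_L = V_mL / 1000.
V_L = 302 / 1000 = 0.302 L
M = n / V_L = 3.123 / 0.302
M = 10.3410596 mol/L, rounded to 4 dp:

10.3411 mol/L


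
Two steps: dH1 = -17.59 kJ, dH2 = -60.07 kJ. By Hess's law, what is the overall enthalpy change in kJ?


Hess's law: enthalpy is a state function, so add the step enthalpies.
dH_total = dH1 + dH2 = -17.59 + (-60.07)
dH_total = -77.66 kJ:

-77.66 kJ


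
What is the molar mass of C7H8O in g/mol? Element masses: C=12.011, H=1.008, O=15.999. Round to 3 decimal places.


M = sum(count * atomic_mass) over atoms.
M = 7*12.011 + 8*1.008 + 1*15.999
M = 84.077 + 8.064 + 15.999
M = 108.14 g/mol, rounded to 3 dp:

108.140 g/mol


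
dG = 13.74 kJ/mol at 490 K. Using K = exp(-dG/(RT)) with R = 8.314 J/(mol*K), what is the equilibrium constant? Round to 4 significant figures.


dG is in kJ/mol; multiply by 1000 to match R in J/(mol*K).
RT = 8.314 * 490 = 4073.86 J/mol
exponent = -dG*1000 / (RT) = -(13.74*1000) / 4073.86 = -3.37272268
K = exp(-3.37272268)
K = 0.034296133, rounded to 4 significant figures:

0.03430


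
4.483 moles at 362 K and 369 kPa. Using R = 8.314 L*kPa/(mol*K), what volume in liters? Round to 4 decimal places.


PV = nRT, solve for V = nRT / P.
nRT = 4.483 * 8.314 * 362 = 13492.3416
V = 13492.3416 / 369
V = 36.56461138 L, rounded to 4 dp:

36.5646 L


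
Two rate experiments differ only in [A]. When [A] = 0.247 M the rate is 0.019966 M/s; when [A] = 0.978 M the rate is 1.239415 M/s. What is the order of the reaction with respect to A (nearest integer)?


Rate is proportional to [A]^n, so rate2/rate1 = ([A]2/[A]1)^n. Take logs to solve for n.
rate2/rate1 = 1.239415 / 0.019966 = 62.0763
[A]2/[A]1 = 0.978 / 0.247 = 3.9595
n = ln(62.0763) / ln(3.9595) = 3.0
Nearest integer order:

3


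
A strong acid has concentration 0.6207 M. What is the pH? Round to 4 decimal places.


A strong acid dissociates completely, so [H+] equals the given concentration.
pH = -log10([H+]) = -log10(0.6207)
pH = 0.20711825, rounded to 4 dp:

0.2071


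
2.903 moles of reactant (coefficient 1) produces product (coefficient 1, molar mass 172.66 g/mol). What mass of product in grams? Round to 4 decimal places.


Use the coefficient ratio to convert reactant moles to product moles, then multiply by the product's molar mass.
moles_P = moles_R * (coeff_P / coeff_R) = 2.903 * (1/1) = 2.903
mass_P = moles_P * M_P = 2.903 * 172.66
mass_P = 501.23198 g, rounded to 4 dp:

501.2320 g


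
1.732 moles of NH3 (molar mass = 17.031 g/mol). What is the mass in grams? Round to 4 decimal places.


mass = n * M
mass = 1.732 * 17.031
mass = 29.497692 g, rounded to 4 dp:

29.4977 g
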